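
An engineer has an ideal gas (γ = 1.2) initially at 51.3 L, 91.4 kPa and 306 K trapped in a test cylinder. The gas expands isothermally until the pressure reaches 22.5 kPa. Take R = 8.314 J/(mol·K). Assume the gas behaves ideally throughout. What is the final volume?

208 L

Isothermal: T stays 306 K; PV = const ⇒ V₂ = 208 L, P₂ = 22.5 kPa.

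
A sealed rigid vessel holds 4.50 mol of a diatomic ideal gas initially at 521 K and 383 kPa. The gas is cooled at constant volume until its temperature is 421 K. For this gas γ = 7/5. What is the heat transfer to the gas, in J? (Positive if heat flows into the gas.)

-9350 J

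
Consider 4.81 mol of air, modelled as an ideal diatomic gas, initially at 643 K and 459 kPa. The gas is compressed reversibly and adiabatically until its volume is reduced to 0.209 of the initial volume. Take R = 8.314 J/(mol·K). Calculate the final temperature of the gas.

1200 K

V₁ = nRT₁/P₁ = 4.81×8.314×643/459 = 56.0 L.
Adiabatic: TV^(γ−1) = const ⇒ T₂ = 643×(4.78)^0.400 = 1200 K; PV^γ = const ⇒ P₂ = 4110 kPa.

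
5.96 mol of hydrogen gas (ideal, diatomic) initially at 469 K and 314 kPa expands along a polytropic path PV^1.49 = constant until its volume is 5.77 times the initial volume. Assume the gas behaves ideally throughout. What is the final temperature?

199 K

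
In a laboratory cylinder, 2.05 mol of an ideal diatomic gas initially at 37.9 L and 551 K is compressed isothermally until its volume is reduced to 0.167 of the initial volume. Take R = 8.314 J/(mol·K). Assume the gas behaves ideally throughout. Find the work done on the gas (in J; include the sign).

16800 J

P₁ = nRT₁/V₁ = 2.05×8.314×551/37.9 = 248 kPa.
Isothermal: T stays 551 K; PV = const ⇒ V₂ = 6.33 L, P₂ = 1480 kPa.
W = nRT ln(V₂/V₁) = 2.05×8.314×551×ln(0.167) = -16800 J.
Work done on the gas = −W_by = 16800 J.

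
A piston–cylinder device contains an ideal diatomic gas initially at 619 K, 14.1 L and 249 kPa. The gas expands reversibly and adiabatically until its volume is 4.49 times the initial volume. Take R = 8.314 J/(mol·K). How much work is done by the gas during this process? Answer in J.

3960 J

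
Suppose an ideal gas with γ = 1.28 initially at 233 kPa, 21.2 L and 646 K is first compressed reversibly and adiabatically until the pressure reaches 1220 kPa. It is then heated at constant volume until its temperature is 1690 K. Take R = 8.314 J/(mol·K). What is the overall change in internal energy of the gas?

n = P₁V₁/(RT₁) = 233×21.2/(8.314×646) = 0.920 mol.
Step 1 — Adiabatic: T₂/T₁ = (P₂/P₁)^((γ−1)/γ) ⇒ T₂ = 646×(5.24)^0.219 = 928 K; V₂ = 5.82 L.
ΔU = nCvΔT = 0.920×29.7×(928−646) = 7700 J.
Q = 0 for an adiabatic process, so W = −ΔU = -7700 J.
State after step 1: P = 1220 kPa, V = 5.82 L, T = 928 K.
Step 2 — Isochoric: V stays 5.82 L; P/T = const ⇒ T₂ = 1690 K, P₂ = 2220 kPa.
W = 0 (no volume change).
ΔU = nCvΔT = 0.920×29.7×(1690−928) = 20800 J.
Q = ΔU = 20800 J.
Net over both steps: W = -7700 J, Q = 20800 J, ΔU = 28500 J.

28500 J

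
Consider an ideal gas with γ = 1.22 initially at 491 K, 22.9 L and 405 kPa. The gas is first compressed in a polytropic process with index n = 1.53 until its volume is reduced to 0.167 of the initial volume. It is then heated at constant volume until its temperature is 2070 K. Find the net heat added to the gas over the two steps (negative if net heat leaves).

108000 J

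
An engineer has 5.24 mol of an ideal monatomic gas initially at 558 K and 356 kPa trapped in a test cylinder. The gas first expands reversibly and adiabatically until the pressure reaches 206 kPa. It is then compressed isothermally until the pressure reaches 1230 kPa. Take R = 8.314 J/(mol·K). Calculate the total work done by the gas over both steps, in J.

-27700 J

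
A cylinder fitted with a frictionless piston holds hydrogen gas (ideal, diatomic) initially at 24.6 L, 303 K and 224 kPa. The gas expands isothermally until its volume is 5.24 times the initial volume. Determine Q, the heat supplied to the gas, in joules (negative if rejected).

n = P₁V₁/(RT₁) = 224×24.6/(8.314×303) = 2.19 mol.
Isothermal: T stays 303 K; PV = const ⇒ V₂ = 129 L, P₂ = 42.7 kPa.
ΔU = 0 (ideal gas, T constant).
W = nRT ln(V₂/V₁) = 2.19×8.314×303×ln(5.24) = 9130 J.
Q = ΔU + W = 9130 J.

9130 J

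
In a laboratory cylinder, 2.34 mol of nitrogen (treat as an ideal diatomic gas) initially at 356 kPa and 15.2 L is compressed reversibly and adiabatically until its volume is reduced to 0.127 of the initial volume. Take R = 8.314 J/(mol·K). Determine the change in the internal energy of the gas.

T₁ = P₁V₁/(nR) = 356×15.2/(2.34×8.314) = 278 K.
Adiabatic: TV^(γ−1) = const ⇒ T₂ = 278×(7.87)^0.400 = 635 K; PV^γ = const ⇒ P₂ = 6400 kPa.
For an ideal gas ΔU = nCvΔT with Cv = (5/2)R = 20.8 J/(mol·K).
ΔU = 2.34×20.8×(635−278) = 17400 J.

17400 J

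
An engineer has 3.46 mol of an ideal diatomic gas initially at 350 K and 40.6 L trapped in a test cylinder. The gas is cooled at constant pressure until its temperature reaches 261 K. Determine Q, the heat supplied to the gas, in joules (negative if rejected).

P₁ = nRT₁/V₁ = 3.46×8.314×350/40.6 = 248 kPa.
Isobaric: P stays 248 kPa; V/T = const ⇒ T₂ = 261 K, V₂ = 30.3 L.
W = PΔV = 248×(30.3−40.6) kPa·L = -2560 J.
ΔU = nCvΔT = 3.46×20.8×(261−350) = -6400 J.
Q = ΔU + W = nCpΔT = -8960 J.

-8960 J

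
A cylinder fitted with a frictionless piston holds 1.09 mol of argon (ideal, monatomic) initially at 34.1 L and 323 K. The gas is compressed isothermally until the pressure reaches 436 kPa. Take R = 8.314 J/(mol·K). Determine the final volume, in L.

6.71 L

P₁ = nRT₁/V₁ = 1.09×8.314×323/34.1 = 85.8 kPa.
Isothermal: T stays 323 K; PV = const ⇒ V₂ = 6.71 L, P₂ = 436 kPa.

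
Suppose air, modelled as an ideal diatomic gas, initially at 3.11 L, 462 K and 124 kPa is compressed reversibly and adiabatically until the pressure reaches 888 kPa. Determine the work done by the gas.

n = P₁V₁/(RT₁) = 124×3.11/(8.314×462) = 0.100 mol.
Adiabatic: T₂/T₁ = (P₂/P₁)^((γ−1)/γ) ⇒ T₂ = 462×(7.16)^0.286 = 811 K; V₂ = 0.762 L.
ΔU = nCvΔT = 0.100×20.8×(811−462) = 728 J.
Q = 0 for an adiabatic process, so W = −ΔU = -728 J.

-728 J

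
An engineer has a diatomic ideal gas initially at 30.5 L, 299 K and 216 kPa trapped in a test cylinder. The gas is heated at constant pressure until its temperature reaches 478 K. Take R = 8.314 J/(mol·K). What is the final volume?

48.8 L

Isobaric: P stays 216 kPa; V/T = const ⇒ T₂ = 478 K, V₂ = 48.8 L.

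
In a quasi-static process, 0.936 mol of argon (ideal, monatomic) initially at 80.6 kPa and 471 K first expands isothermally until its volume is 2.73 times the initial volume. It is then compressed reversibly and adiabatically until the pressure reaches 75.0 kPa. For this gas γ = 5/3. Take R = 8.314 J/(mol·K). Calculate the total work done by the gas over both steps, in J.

1200 J

V₁ = nRT₁/P₁ = 0.936×8.314×471/80.6 = 45.5 L.
Step 1 — Isothermal: T stays 471 K; PV = const ⇒ V₂ = 124 L, P₂ = 29.5 kPa.
ΔU = 0 (ideal gas, T constant).
W = nRT ln(V₂/V₁) = 0.936×8.314×471×ln(2.73) = 3680 J.
Q = ΔU + W = 3680 J.
State after step 1: P = 29.5 kPa, V = 124 L, T = 471 K.
Step 2 — Adiabatic: T₂/T₁ = (P₂/P₁)^((γ−1)/γ) ⇒ T₂ = 471×(2.54)^0.400 = 684 K; V₂ = 71.0 L.
ΔU = nCvΔT = 0.936×12.5×(684−471) = 2480 J.
Q = 0 for an adiabatic process, so W = −ΔU = -2480 J.
Net over both steps: W = 1200 J, Q = 3680 J, ΔU = 2480 J.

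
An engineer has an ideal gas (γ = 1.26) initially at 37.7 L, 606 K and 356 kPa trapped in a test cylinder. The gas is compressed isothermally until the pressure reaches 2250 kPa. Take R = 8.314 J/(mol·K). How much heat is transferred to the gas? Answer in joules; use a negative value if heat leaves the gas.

-24700 J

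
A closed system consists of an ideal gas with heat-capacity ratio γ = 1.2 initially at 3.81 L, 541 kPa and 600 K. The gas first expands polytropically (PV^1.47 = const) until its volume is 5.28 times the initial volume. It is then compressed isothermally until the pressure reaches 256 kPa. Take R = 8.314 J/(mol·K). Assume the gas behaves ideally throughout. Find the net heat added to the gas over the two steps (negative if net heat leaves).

n = P₁V₁/(RT₁) = 541×3.81/(8.314×600) = 0.413 mol.
Step 1 — Polytropic n=1.47: T₂ = T₁(V₁/V₂)^(n−1) = 600×(0.189)^0.47 = 274 K; P₂ = P₁(V₁/V₂)^n = 46.9 kPa.
W = (P₁V₁−P₂V₂)/(n−1) = (541×3.81−46.9×20.1)/0.47 = 2380 J.
ΔU = nCvΔT = 0.413×41.6×(274−600) = -5590 J.
Q = ΔU + W = -3210 J.
State after step 1: P = 46.9 kPa, V = 20.1 L, T = 274 K.
Step 2 — Isothermal: T stays 274 K; PV = const ⇒ V₂ = 3.68 L, P₂ = 256 kPa.
ΔU = 0 (ideal gas, T constant).
W = nRT ln(V₂/V₁) = 0.413×8.314×274×ln(0.183) = -1600 J.
Q = ΔU + W = -1600 J.
Net over both steps: W = 778 J, Q = -4810 J, ΔU = -5590 J.

-4810 J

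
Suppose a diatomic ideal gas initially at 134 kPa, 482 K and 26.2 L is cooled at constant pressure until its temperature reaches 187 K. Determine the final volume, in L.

10.2 L

Isobaric: P stays 134 kPa; V/T = const ⇒ T₂ = 187 K, V₂ = 10.2 L.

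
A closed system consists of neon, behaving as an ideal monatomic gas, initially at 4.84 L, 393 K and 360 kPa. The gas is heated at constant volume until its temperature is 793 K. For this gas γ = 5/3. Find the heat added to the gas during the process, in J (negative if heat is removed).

2660 J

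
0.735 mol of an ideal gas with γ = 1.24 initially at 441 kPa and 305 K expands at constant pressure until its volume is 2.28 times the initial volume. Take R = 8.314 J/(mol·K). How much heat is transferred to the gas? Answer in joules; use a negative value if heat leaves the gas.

12300 J

V₁ = nRT₁/P₁ = 0.735×8.314×305/441 = 4.23 L.
Isobaric: P stays 441 kPa; V/T = const ⇒ T₂ = 695 K, V₂ = 9.64 L.
W = PΔV = 441×(9.64−4.23) kPa·L = 2390 J.
ΔU = nCvΔT = 0.735×34.6×(695−305) = 9940 J.
Q = ΔU + W = nCpΔT = 12300 J.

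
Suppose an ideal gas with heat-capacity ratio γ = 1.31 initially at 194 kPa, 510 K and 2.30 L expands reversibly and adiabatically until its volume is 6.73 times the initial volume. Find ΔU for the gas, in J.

n = P₁V₁/(RT₁) = 194×2.30/(8.314×510) = 0.105 mol.
Adiabatic: TV^(γ−1) = const ⇒ T₂ = 510×(0.149)^0.310 = 282 K; PV^γ = const ⇒ P₂ = 16.0 kPa.
For an ideal gas ΔU = nCvΔT with Cv = R/(γ−1) = 26.8 J/(mol·K).
ΔU = 0.105×26.8×(282−510) = -642 J.

-642 J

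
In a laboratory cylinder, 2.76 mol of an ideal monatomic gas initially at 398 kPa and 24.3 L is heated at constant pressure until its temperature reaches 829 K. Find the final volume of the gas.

T₁ = P₁V₁/(nR) = 398×24.3/(2.76×8.314) = 421 K.
Isobaric: P stays 398 kPa; V/T = const ⇒ T₂ = 829 K, V₂ = 47.8 L.

47.8 L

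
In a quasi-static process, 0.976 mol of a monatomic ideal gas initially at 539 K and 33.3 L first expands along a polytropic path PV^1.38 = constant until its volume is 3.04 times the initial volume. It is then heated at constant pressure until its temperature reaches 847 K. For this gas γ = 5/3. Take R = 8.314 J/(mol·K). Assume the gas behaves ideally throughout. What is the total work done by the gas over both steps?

7970 J

P₁ = nRT₁/V₁ = 0.976×8.314×539/33.3 = 131 kPa.
Step 1 — Polytropic n=1.38: T₂ = T₁(V₁/V₂)^(n−1) = 539×(0.329)^0.38 = 353 K; P₂ = P₁(V₁/V₂)^n = 28.3 kPa.
W = (P₁V₁−P₂V₂)/(n−1) = (131×33.3−28.3×101)/0.38 = 3970 J.
ΔU = nCvΔT = 0.976×12.5×(353−539) = -2260 J.
Q = ΔU + W = 1710 J.
State after step 1: P = 28.3 kPa, V = 101 L, T = 353 K.
Step 2 — Isobaric: P stays 28.3 kPa; V/T = const ⇒ T₂ = 847 K, V₂ = 243 L.
W = PΔV = 28.3×(243−101) kPa·L = 4010 J.
ΔU = nCvΔT = 0.976×12.5×(847−353) = 6010 J.
Q = ΔU + W = nCpΔT = 10000 J.
Net over both steps: W = 7970 J, Q = 11700 J, ΔU = 3750 J.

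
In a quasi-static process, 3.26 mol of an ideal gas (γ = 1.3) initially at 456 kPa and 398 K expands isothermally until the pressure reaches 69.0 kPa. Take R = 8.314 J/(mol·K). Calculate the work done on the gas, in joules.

V₁ = nRT₁/P₁ = 3.26×8.314×398/456 = 23.7 L.
Isothermal: T stays 398 K; PV = const ⇒ V₂ = 156 L, P₂ = 69.0 kPa.
W = nRT ln(V₂/V₁) = 3.26×8.314×398×ln(6.61) = 20400 J.
Work done on the gas = −W_by = -20400 J.

-20400 J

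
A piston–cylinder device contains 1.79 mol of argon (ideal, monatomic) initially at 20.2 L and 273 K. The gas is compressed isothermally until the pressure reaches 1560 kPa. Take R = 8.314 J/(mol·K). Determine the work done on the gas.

8320 J

P₁ = nRT₁/V₁ = 1.79×8.314×273/20.2 = 201 kPa.
Isothermal: T stays 273 K; PV = const ⇒ V₂ = 2.60 L, P₂ = 1560 kPa.
W = nRT ln(V₂/V₁) = 1.79×8.314×273×ln(0.129) = -8320 J.
Work done on the gas = −W_by = 8320 J.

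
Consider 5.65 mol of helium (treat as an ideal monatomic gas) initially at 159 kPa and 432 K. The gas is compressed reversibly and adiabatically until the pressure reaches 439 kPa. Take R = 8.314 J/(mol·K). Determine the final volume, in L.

V₁ = nRT₁/P₁ = 5.65×8.314×432/159 = 128 L.
Adiabatic: T₂/T₁ = (P₂/P₁)^((γ−1)/γ) ⇒ T₂ = 432×(2.76)^0.400 = 649 K; V₂ = 69.4 L.

69.4 L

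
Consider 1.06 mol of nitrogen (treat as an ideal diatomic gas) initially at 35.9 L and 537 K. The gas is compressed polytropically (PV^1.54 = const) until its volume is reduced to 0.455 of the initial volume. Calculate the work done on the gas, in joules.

4640 J

P₁ = nRT₁/V₁ = 1.06×8.314×537/35.9 = 132 kPa.
Polytropic n=1.54: T₂ = T₁(V₁/V₂)^(n−1) = 537×(2.20)^0.54 = 822 K; P₂ = P₁(V₁/V₂)^n = 443 kPa.
W = (P₁V₁−P₂V₂)/(n−1) = (132×35.9−443×16.3)/0.54 = -4640 J.
Work done on the gas = −W_by = 4640 J.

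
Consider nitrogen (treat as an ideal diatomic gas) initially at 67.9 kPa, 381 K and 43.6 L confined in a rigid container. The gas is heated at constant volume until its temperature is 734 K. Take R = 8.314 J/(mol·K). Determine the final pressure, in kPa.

131 kPa

Isochoric: V stays 43.6 L; P/T = const ⇒ T₂ = 734 K, P₂ = 131 kPa.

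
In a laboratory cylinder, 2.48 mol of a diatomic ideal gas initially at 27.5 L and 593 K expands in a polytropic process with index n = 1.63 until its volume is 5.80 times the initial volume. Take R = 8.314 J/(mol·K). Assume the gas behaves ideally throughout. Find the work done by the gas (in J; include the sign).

P₁ = nRT₁/V₁ = 2.48×8.314×593/27.5 = 445 kPa.
Polytropic n=1.63: T₂ = T₁(V₁/V₂)^(n−1) = 593×(0.172)^0.63 = 196 K; P₂ = P₁(V₁/V₂)^n = 25.3 kPa.
W = (P₁V₁−P₂V₂)/(n−1) = (445×27.5−25.3×160)/0.63 = 13000 J.

13000 J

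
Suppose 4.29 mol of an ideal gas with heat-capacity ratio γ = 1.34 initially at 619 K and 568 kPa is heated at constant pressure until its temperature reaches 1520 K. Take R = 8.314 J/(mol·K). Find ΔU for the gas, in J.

94500 J

V₁ = nRT₁/P₁ = 4.29×8.314×619/568 = 38.9 L.
Isobaric: P stays 568 kPa; V/T = const ⇒ T₂ = 1520 K, V₂ = 95.4 L.
For an ideal gas ΔU = nCvΔT with Cv = R/(γ−1) = 24.5 J/(mol·K).
ΔU = 4.29×24.5×(1520−619) = 94500 J.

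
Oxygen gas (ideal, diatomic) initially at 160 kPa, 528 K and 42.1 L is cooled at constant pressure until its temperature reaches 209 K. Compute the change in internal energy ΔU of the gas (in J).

n = P₁V₁/(RT₁) = 160×42.1/(8.314×528) = 1.53 mol.
Isobaric: P stays 160 kPa; V/T = const ⇒ T₂ = 209 K, V₂ = 16.7 L.
For an ideal gas ΔU = nCvΔT with Cv = (5/2)R = 20.8 J/(mol·K).
ΔU = 1.53×20.8×(209−528) = -10200 J.

-10200 J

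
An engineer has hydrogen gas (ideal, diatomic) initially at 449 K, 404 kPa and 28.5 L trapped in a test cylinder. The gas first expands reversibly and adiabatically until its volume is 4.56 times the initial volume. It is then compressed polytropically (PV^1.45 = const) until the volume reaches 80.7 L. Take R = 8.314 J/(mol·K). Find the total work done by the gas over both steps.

9760 J

n = P₁V₁/(RT₁) = 404×28.5/(8.314×449) = 3.08 mol.
Step 1 — Adiabatic: TV^(γ−1) = const ⇒ T₂ = 449×(0.219)^0.400 = 245 K; PV^γ = const ⇒ P₂ = 48.3 kPa.
ΔU = nCvΔT = 3.08×20.8×(245−449) = -13100 J.
Q = 0 for an adiabatic process, so W = −ΔU = 13100 J.
State after step 1: P = 48.3 kPa, V = 130 L, T = 245 K.
Step 2 — Polytropic n=1.45: T₂ = T₁(V₁/V₂)^(n−1) = 245×(1.61)^0.45 = 303 K; P₂ = P₁(V₁/V₂)^n = 96.4 kPa.
W = (P₁V₁−P₂V₂)/(n−1) = (48.3×130−96.4×80.7)/0.45 = -3330 J.
ΔU = nCvΔT = 3.08×20.8×(303−245) = 3750 J.
Q = ΔU + W = 417 J.
Net over both steps: W = 9760 J, Q = 417 J, ΔU = -9340 J.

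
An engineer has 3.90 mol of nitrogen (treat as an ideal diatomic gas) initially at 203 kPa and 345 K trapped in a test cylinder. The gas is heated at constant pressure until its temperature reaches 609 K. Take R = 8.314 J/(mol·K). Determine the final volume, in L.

V₁ = nRT₁/P₁ = 3.90×8.314×345/203 = 55.1 L.
Isobaric: P stays 203 kPa; V/T = const ⇒ T₂ = 609 K, V₂ = 97.3 L.

97.3 L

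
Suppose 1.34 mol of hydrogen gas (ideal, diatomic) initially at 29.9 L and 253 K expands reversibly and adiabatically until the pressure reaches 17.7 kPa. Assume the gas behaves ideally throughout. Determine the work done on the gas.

P₁ = nRT₁/V₁ = 1.34×8.314×253/29.9 = 94.3 kPa.
Adiabatic: T₂/T₁ = (P₂/P₁)^((γ−1)/γ) ⇒ T₂ = 253×(0.188)^0.286 = 157 K; V₂ = 98.7 L.
ΔU = nCvΔT = 1.34×20.8×(157−253) = -2680 J.
Q = 0 for an adiabatic process, so W = −ΔU = 2680 J.
Work done on the gas = −W_by = -2680 J.

-2680 J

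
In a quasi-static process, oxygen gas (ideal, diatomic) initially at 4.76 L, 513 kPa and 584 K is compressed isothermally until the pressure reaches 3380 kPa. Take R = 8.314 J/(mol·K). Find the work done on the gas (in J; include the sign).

4600 J

n = P₁V₁/(RT₁) = 513×4.76/(8.314×584) = 0.503 mol.
Isothermal: T stays 584 K; PV = const ⇒ V₂ = 0.722 L, P₂ = 3380 kPa.
W = nRT ln(V₂/V₁) = 0.503×8.314×584×ln(0.152) = -4600 J.
Work done on the gas = −W_by = 4600 J.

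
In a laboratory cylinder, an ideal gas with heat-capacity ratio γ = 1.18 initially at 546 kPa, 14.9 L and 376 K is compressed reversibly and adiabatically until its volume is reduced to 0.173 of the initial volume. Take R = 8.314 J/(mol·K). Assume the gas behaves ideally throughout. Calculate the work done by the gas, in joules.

-16800 J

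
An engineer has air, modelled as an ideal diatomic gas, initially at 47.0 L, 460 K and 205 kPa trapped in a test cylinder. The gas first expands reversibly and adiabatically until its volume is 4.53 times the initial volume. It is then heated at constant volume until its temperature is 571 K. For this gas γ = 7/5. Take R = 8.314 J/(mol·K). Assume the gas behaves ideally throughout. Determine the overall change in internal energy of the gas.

5810 J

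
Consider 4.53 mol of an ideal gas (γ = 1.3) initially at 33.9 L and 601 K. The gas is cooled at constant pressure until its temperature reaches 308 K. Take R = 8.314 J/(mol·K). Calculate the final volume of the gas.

17.4 L

P₁ = nRT₁/V₁ = 4.53×8.314×601/33.9 = 668 kPa.
Isobaric: P stays 668 kPa; V/T = const ⇒ T₂ = 308 K, V₂ = 17.4 L.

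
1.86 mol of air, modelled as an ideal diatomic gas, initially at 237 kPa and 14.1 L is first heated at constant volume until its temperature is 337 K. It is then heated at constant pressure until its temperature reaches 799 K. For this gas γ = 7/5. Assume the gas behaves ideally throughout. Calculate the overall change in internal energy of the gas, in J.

T₁ = P₁V₁/(nR) = 237×14.1/(1.86×8.314) = 216 K.
Step 1 — Isochoric: V stays 14.1 L; P/T = const ⇒ T₂ = 337 K, P₂ = 370 kPa.
W = 0 (no volume change).
ΔU = nCvΔT = 1.86×20.8×(337−216) = 4670 J.
Q = ΔU = 4670 J.
State after step 1: P = 370 kPa, V = 14.1 L, T = 337 K.
Step 2 — Isobaric: P stays 370 kPa; V/T = const ⇒ T₂ = 799 K, V₂ = 33.4 L.
W = PΔV = 370×(33.4−14.1) kPa·L = 7140 J.
ΔU = nCvΔT = 1.86×20.8×(799−337) = 17900 J.
Q = ΔU + W = nCpΔT = 25000 J.
Net over both steps: W = 7140 J, Q = 29700 J, ΔU = 22500 J.

22500 J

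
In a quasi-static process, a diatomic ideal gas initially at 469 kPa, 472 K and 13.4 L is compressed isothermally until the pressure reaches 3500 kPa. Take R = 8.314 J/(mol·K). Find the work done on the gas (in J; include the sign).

12600 J

n = P₁V₁/(RT₁) = 469×13.4/(8.314×472) = 1.60 mol.
Isothermal: T stays 472 K; PV = const ⇒ V₂ = 1.80 L, P₂ = 3500 kPa.
W = nRT ln(V₂/V₁) = 1.60×8.314×472×ln(0.134) = -12600 J.
Work done on the gas = −W_by = 12600 J.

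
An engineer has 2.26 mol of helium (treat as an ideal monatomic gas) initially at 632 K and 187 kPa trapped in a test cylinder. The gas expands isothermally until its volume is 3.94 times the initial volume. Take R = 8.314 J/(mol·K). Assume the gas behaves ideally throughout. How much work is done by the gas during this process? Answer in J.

V₁ = nRT₁/P₁ = 2.26×8.314×632/187 = 63.5 L.
Isothermal: T stays 632 K; PV = const ⇒ V₂ = 250 L, P₂ = 47.5 kPa.
W = nRT ln(V₂/V₁) = 2.26×8.314×632×ln(3.94) = 16300 J.

16300 J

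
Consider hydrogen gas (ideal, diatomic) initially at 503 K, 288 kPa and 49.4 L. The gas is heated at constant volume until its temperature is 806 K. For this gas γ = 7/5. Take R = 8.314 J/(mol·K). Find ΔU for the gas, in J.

21400 J

n = P₁V₁/(RT₁) = 288×49.4/(8.314×503) = 3.40 mol.
Isochoric: V stays 49.4 L; P/T = const ⇒ T₂ = 806 K, P₂ = 461 kPa.
For an ideal gas ΔU = nCvΔT with Cv = (5/2)R = 20.8 J/(mol·K).
ΔU = 3.40×20.8×(806−503) = 21400 J.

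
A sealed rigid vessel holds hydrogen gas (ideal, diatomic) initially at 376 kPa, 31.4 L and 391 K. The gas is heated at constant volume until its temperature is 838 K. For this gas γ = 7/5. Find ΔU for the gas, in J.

n = P₁V₁/(RT₁) = 376×31.4/(8.314×391) = 3.63 mol.
Isochoric: V stays 31.4 L; P/T = const ⇒ T₂ = 838 K, P₂ = 806 kPa.
For an ideal gas ΔU = nCvΔT with Cv = (5/2)R = 20.8 J/(mol·K).
ΔU = 3.63×20.8×(838−391) = 33700 J.

33700 J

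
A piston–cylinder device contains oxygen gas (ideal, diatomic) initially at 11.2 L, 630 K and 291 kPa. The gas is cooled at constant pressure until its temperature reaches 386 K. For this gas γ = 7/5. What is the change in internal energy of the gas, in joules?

n = P₁V₁/(RT₁) = 291×11.2/(8.314×630) = 0.622 mol.
Isobaric: P stays 291 kPa; V/T = const ⇒ T₂ = 386 K, V₂ = 6.86 L.
For an ideal gas ΔU = nCvΔT with Cv = (5/2)R = 20.8 J/(mol·K).
ΔU = 0.622×20.8×(386−630) = -3160 J.

-3160 J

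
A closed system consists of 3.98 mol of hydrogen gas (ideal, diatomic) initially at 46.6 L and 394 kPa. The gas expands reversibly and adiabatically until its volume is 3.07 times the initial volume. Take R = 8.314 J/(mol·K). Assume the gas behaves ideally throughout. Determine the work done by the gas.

T₁ = P₁V₁/(nR) = 394×46.6/(3.98×8.314) = 555 K.
Adiabatic: TV^(γ−1) = const ⇒ T₂ = 555×(0.326)^0.400 = 354 K; PV^γ = const ⇒ P₂ = 81.9 kPa.
ΔU = nCvΔT = 3.98×20.8×(354−555) = -16600 J.
Q = 0 for an adiabatic process, so W = −ΔU = 16600 J.

16600 J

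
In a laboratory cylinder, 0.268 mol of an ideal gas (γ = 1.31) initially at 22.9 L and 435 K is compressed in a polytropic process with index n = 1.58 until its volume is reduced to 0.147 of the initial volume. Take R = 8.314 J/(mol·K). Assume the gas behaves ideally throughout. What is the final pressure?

875 kPa

P₁ = nRT₁/V₁ = 0.268×8.314×435/22.9 = 42.3 kPa.
Polytropic n=1.58: T₂ = T₁(V₁/V₂)^(n−1) = 435×(6.80)^0.58 = 1320 K; P₂ = P₁(V₁/V₂)^n = 875 kPa.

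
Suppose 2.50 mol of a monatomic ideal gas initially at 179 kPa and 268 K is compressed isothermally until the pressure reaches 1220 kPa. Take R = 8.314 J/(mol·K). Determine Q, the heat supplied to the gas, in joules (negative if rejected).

-10700 J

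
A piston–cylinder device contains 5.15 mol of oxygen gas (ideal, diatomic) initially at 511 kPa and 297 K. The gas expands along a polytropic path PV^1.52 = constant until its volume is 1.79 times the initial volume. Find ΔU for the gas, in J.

V₁ = nRT₁/P₁ = 5.15×8.314×297/511 = 24.9 L.
Polytropic n=1.52: T₂ = T₁(V₁/V₂)^(n−1) = 297×(0.559)^0.52 = 219 K; P₂ = P₁(V₁/V₂)^n = 211 kPa.
For an ideal gas ΔU = nCvΔT with Cv = (5/2)R = 20.8 J/(mol·K).
ΔU = 5.15×20.8×(219−297) = -8300 J.

-8300 J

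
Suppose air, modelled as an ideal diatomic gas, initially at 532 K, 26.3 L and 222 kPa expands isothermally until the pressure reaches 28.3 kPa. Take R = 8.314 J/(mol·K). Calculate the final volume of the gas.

Isothermal: T stays 532 K; PV = const ⇒ V₂ = 206 L, P₂ = 28.3 kPa.

206 L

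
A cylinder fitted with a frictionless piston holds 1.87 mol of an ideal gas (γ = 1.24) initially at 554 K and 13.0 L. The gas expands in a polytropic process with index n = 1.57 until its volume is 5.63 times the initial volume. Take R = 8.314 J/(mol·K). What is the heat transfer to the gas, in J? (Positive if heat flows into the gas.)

-13000 J

P₁ = nRT₁/V₁ = 1.87×8.314×554/13.0 = 663 kPa.
Polytropic n=1.57: T₂ = T₁(V₁/V₂)^(n−1) = 554×(0.178)^0.57 = 207 K; P₂ = P₁(V₁/V₂)^n = 43.9 kPa.
W = (P₁V₁−P₂V₂)/(n−1) = (663×13.0−43.9×73.2)/0.57 = 9470 J.
ΔU = nCvΔT = 1.87×34.6×(207−554) = -22500 J.
Q = ΔU + W = -13000 J.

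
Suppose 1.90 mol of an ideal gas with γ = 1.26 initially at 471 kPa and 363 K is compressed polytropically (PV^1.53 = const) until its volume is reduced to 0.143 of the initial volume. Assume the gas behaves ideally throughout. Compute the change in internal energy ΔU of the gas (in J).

V₁ = nRT₁/P₁ = 1.90×8.314×363/471 = 12.2 L.
Polytropic n=1.53: T₂ = T₁(V₁/V₂)^(n−1) = 363×(6.99)^0.53 = 1020 K; P₂ = P₁(V₁/V₂)^n = 9230 kPa.
For an ideal gas ΔU = nCvΔT with Cv = R/(γ−1) = 32.0 J/(mol·K).
ΔU = 1.90×32.0×(1020−363) = 39800 J.

39800 J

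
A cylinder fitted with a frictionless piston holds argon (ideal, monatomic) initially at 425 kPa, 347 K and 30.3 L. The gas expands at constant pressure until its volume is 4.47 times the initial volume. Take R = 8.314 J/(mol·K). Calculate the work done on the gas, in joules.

n = P₁V₁/(RT₁) = 425×30.3/(8.314×347) = 4.46 mol.
Isobaric: P stays 425 kPa; V/T = const ⇒ T₂ = 1550 K, V₂ = 135 L.
W = PΔV = 425×(135−30.3) kPa·L = 44700 J.
Work done on the gas = −W_by = -44700 J.

-44700 J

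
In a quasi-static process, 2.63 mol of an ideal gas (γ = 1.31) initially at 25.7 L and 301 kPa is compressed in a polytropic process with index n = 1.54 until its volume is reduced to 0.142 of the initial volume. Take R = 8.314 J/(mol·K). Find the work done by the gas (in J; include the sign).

T₁ = P₁V₁/(nR) = 301×25.7/(2.63×8.314) = 354 K.
Polytropic n=1.54: T₂ = T₁(V₁/V₂)^(n−1) = 354×(7.04)^0.54 = 1020 K; P₂ = P₁(V₁/V₂)^n = 6080 kPa.
W = (P₁V₁−P₂V₂)/(n−1) = (301×25.7−6080×3.65)/0.54 = -26800 J.

-26800 J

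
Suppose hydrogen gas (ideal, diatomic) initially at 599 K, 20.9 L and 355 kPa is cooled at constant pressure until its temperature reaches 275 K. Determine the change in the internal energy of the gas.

-10000 J

n = P₁V₁/(RT₁) = 355×20.9/(8.314×599) = 1.49 mol.
Isobaric: P stays 355 kPa; V/T = const ⇒ T₂ = 275 K, V₂ = 9.60 L.
For an ideal gas ΔU = nCvΔT with Cv = (5/2)R = 20.8 J/(mol·K).
ΔU = 1.49×20.8×(275−599) = -10000 J.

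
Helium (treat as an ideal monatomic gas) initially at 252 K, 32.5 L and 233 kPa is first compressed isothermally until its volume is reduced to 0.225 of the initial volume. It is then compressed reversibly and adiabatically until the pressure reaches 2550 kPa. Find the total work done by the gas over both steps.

-16200 J

n = P₁V₁/(RT₁) = 233×32.5/(8.314×252) = 3.61 mol.
Step 1 — Isothermal: T stays 252 K; PV = const ⇒ V₂ = 7.31 L, P₂ = 1040 kPa.
ΔU = 0 (ideal gas, T constant).
W = nRT ln(V₂/V₁) = 3.61×8.314×252×ln(0.225) = -11300 J.
Q = ΔU + W = -11300 J.
State after step 1: P = 1040 kPa, V = 7.31 L, T = 252 K.
Step 2 — Adiabatic: T₂/T₁ = (P₂/P₁)^((γ−1)/γ) ⇒ T₂ = 252×(2.46)^0.400 = 361 K; V₂ = 4.26 L.
ΔU = nCvΔT = 3.61×12.5×(361−252) = 4930 J.
Q = 0 for an adiabatic process, so W = −ΔU = -4930 J.
Net over both steps: W = -16200 J, Q = -11300 J, ΔU = 4930 J.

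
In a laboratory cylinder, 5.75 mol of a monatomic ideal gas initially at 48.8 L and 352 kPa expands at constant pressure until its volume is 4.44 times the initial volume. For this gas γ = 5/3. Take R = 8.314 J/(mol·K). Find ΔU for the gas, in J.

88600 J

T₁ = P₁V₁/(nR) = 352×48.8/(5.75×8.314) = 359 K.
Isobaric: P stays 352 kPa; V/T = const ⇒ T₂ = 1600 K, V₂ = 217 L.
For an ideal gas ΔU = nCvΔT with Cv = (3/2)R = 12.5 J/(mol·K).
ΔU = 5.75×12.5×(1600−359) = 88600 J.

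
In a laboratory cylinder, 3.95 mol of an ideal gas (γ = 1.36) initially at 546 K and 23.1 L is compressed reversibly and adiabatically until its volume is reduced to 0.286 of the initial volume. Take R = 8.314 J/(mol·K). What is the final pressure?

P₁ = nRT₁/V₁ = 3.95×8.314×546/23.1 = 776 kPa.
Adiabatic: TV^(γ−1) = const ⇒ T₂ = 546×(3.50)^0.360 = 857 K; PV^γ = const ⇒ P₂ = 4260 kPa.

4260 kPa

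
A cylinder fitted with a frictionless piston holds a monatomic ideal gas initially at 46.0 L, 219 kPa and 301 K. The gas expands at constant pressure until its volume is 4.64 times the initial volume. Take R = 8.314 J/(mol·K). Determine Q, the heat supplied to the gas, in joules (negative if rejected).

n = P₁V₁/(RT₁) = 219×46.0/(8.314×301) = 4.03 mol.
Isobaric: P stays 219 kPa; V/T = const ⇒ T₂ = 1400 K, V₂ = 213 L.
W = PΔV = 219×(213−46.0) kPa·L = 36700 J.
ΔU = nCvΔT = 4.03×12.5×(1400−301) = 55000 J.
Q = ΔU + W = nCpΔT = 91700 J.

91700 J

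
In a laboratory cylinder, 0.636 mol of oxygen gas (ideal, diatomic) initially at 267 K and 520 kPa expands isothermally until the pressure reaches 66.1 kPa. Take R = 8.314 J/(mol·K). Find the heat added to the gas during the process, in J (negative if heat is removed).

V₁ = nRT₁/P₁ = 0.636×8.314×267/520 = 2.72 L.
Isothermal: T stays 267 K; PV = const ⇒ V₂ = 21.4 L, P₂ = 66.1 kPa.
ΔU = 0 (ideal gas, T constant).
W = nRT ln(V₂/V₁) = 0.636×8.314×267×ln(7.87) = 2910 J.
Q = ΔU + W = 2910 J.

2910 J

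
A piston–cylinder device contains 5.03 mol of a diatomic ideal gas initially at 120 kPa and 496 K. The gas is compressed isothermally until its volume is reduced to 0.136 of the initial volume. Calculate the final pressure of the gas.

882 kPa

V₁ = nRT₁/P₁ = 5.03×8.314×496/120 = 173 L.
Isothermal: T stays 496 K; PV = const ⇒ V₂ = 23.5 L, P₂ = 882 kPa.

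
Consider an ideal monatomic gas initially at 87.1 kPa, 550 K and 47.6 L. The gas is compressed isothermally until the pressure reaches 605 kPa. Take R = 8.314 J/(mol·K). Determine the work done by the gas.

-8040 J

n = P₁V₁/(RT₁) = 87.1×47.6/(8.314×550) = 0.907 mol.
Isothermal: T stays 550 K; PV = const ⇒ V₂ = 6.85 L, P₂ = 605 kPa.
W = nRT ln(V₂/V₁) = 0.907×8.314×550×ln(0.144) = -8040 J.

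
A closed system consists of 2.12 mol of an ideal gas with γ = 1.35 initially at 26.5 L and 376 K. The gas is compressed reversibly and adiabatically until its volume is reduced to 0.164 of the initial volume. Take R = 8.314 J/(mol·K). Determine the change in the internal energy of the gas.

16700 J

P₁ = nRT₁/V₁ = 2.12×8.314×376/26.5 = 250 kPa.
Adiabatic: TV^(γ−1) = const ⇒ T₂ = 376×(6.10)^0.350 = 708 K; PV^γ = const ⇒ P₂ = 2870 kPa.
For an ideal gas ΔU = nCvΔT with Cv = R/(γ−1) = 23.8 J/(mol·K).
ΔU = 2.12×23.8×(708−376) = 16700 J.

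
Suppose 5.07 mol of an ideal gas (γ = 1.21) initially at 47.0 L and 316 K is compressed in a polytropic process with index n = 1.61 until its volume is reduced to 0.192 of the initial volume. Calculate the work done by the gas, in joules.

P₁ = nRT₁/V₁ = 5.07×8.314×316/47.0 = 283 kPa.
Polytropic n=1.61: T₂ = T₁(V₁/V₂)^(n−1) = 316×(5.21)^0.61 = 865 K; P₂ = P₁(V₁/V₂)^n = 4040 kPa.
W = (P₁V₁−P₂V₂)/(n−1) = (283×47.0−4040×9.02)/0.61 = -37900 J.

-37900 J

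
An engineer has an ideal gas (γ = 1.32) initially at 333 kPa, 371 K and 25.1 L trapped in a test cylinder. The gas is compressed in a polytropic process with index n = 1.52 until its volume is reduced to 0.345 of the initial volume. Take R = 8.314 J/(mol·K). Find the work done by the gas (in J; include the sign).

-11900 J

n = P₁V₁/(RT₁) = 333×25.1/(8.314×371) = 2.71 mol.
Polytropic n=1.52: T₂ = T₁(V₁/V₂)^(n−1) = 371×(2.90)^0.52 = 645 K; P₂ = P₁(V₁/V₂)^n = 1680 kPa.
W = (P₁V₁−P₂V₂)/(n−1) = (333×25.1−1680×8.66)/0.52 = -11900 J.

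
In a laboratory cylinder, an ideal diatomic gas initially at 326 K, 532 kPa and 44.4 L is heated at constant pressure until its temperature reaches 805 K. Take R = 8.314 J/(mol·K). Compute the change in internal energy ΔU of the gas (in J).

n = P₁V₁/(RT₁) = 532×44.4/(8.314×326) = 8.71 mol.
Isobaric: P stays 532 kPa; V/T = const ⇒ T₂ = 805 K, V₂ = 110 L.
For an ideal gas ΔU = nCvΔT with Cv = (5/2)R = 20.8 J/(mol·K).
ΔU = 8.71×20.8×(805−326) = 86800 J.

86800 J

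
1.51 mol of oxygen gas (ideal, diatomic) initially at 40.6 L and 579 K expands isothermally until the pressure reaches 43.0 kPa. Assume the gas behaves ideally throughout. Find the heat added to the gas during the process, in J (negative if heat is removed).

P₁ = nRT₁/V₁ = 1.51×8.314×579/40.6 = 179 kPa.
Isothermal: T stays 579 K; PV = const ⇒ V₂ = 169 L, P₂ = 43.0 kPa.
ΔU = 0 (ideal gas, T constant).
W = nRT ln(V₂/V₁) = 1.51×8.314×579×ln(4.16) = 10400 J.
Q = ΔU + W = 10400 J.

10400 J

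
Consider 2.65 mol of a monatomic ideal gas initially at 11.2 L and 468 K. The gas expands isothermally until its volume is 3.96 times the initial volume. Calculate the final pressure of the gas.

232 kPa

P₁ = nRT₁/V₁ = 2.65×8.314×468/11.2 = 921 kPa.
Isothermal: T stays 468 K; PV = const ⇒ V₂ = 44.4 L, P₂ = 232 kPa.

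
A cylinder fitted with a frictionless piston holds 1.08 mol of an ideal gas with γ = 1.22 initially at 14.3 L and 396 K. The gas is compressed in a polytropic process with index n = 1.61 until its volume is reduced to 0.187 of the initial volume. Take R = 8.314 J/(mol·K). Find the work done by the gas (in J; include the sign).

-10400 J

P₁ = nRT₁/V₁ = 1.08×8.314×396/14.3 = 249 kPa.
Polytropic n=1.61: T₂ = T₁(V₁/V₂)^(n−1) = 396×(5.35)^0.61 = 1100 K; P₂ = P₁(V₁/V₂)^n = 3700 kPa.
W = (P₁V₁−P₂V₂)/(n−1) = (249×14.3−3700×2.67)/0.61 = -10400 J.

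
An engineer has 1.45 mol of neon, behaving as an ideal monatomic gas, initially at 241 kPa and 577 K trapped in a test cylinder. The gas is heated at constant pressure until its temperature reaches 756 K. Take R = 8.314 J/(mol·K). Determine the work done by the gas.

V₁ = nRT₁/P₁ = 1.45×8.314×577/241 = 28.9 L.
Isobaric: P stays 241 kPa; V/T = const ⇒ T₂ = 756 K, V₂ = 37.8 L.
W = PΔV = 241×(37.8−28.9) kPa·L = 2160 J.

2160 J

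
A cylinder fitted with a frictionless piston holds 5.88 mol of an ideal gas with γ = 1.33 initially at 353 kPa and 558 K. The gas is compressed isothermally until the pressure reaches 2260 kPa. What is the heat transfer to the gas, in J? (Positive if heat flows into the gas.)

-50600 J

V₁ = nRT₁/P₁ = 5.88×8.314×558/353 = 77.3 L.
Isothermal: T stays 558 K; PV = const ⇒ V₂ = 12.1 L, P₂ = 2260 kPa.
ΔU = 0 (ideal gas, T constant).
W = nRT ln(V₂/V₁) = 5.88×8.314×558×ln(0.156) = -50600 J.
Q = ΔU + W = -50600 J.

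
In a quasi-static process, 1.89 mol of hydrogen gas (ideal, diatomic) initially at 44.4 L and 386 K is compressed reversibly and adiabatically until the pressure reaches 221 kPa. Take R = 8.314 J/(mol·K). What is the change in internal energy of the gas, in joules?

2230 J

P₁ = nRT₁/V₁ = 1.89×8.314×386/44.4 = 137 kPa.
Adiabatic: T₂/T₁ = (P₂/P₁)^((γ−1)/γ) ⇒ T₂ = 386×(1.62)^0.286 = 443 K; V₂ = 31.5 L.
For an ideal gas ΔU = nCvΔT with Cv = (5/2)R = 20.8 J/(mol·K).
ΔU = 1.89×20.8×(443−386) = 2230 J.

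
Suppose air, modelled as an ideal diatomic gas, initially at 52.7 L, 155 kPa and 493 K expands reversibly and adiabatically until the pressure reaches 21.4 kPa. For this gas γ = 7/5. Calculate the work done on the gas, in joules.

n = P₁V₁/(RT₁) = 155×52.7/(8.314×493) = 1.99 mol.
Adiabatic: T₂/T₁ = (P₂/P₁)^((γ−1)/γ) ⇒ T₂ = 493×(0.138)^0.286 = 280 K; V₂ = 217 L.
ΔU = nCvΔT = 1.99×20.8×(280−493) = -8820 J.
Q = 0 for an adiabatic process, so W = −ΔU = 8820 J.
Work done on the gas = −W_by = -8820 J.

-8820 J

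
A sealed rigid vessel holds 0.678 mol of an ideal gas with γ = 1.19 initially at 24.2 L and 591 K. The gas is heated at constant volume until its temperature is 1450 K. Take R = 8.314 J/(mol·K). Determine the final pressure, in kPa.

P₁ = nRT₁/V₁ = 0.678×8.314×591/24.2 = 138 kPa.
Isochoric: V stays 24.2 L; P/T = const ⇒ T₂ = 1450 K, P₂ = 338 kPa.

338 kPa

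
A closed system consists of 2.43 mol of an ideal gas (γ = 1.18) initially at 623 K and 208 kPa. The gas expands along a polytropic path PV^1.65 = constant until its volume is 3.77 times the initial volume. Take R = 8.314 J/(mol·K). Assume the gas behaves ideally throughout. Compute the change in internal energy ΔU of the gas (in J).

V₁ = nRT₁/P₁ = 2.43×8.314×623/208 = 60.5 L.
Polytropic n=1.65: T₂ = T₁(V₁/V₂)^(n−1) = 623×(0.265)^0.65 = 263 K; P₂ = P₁(V₁/V₂)^n = 23.3 kPa.
For an ideal gas ΔU = nCvΔT with Cv = R/(γ−1) = 46.2 J/(mol·K).
ΔU = 2.43×46.2×(263−623) = -40400 J.

-40400 J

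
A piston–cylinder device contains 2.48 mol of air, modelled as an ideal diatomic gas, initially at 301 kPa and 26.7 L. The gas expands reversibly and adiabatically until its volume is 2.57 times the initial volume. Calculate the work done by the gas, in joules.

T₁ = P₁V₁/(nR) = 301×26.7/(2.48×8.314) = 390 K.
Adiabatic: TV^(γ−1) = const ⇒ T₂ = 390×(0.389)^0.400 = 267 K; PV^γ = const ⇒ P₂ = 80.3 kPa.
ΔU = nCvΔT = 2.48×20.8×(267−390) = -6320 J.
Q = 0 for an adiabatic process, so W = −ΔU = 6320 J.

6320 J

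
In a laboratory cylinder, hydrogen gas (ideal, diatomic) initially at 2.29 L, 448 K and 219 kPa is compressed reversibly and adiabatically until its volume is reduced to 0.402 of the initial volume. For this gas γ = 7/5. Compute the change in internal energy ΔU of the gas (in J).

551 J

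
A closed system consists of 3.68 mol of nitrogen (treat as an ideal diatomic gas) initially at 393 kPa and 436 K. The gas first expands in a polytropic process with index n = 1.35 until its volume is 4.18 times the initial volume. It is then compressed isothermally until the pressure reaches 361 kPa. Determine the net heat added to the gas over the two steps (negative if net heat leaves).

V₁ = nRT₁/P₁ = 3.68×8.314×436/393 = 33.9 L.
Step 1 — Polytropic n=1.35: T₂ = T₁(V₁/V₂)^(n−1) = 436×(0.239)^0.35 = 264 K; P₂ = P₁(V₁/V₂)^n = 57.0 kPa.
W = (P₁V₁−P₂V₂)/(n−1) = (393×33.9−57.0×142)/0.35 = 15000 J.
ΔU = nCvΔT = 3.68×20.8×(264−436) = -13100 J.
Q = ΔU + W = 1880 J.
State after step 1: P = 57.0 kPa, V = 142 L, T = 264 K.
Step 2 — Isothermal: T stays 264 K; PV = const ⇒ V₂ = 22.4 L, P₂ = 361 kPa.
ΔU = 0 (ideal gas, T constant).
W = nRT ln(V₂/V₁) = 3.68×8.314×264×ln(0.158) = -14900 J.
Q = ΔU + W = -14900 J.
Net over both steps: W = 83.9 J, Q = -13100 J, ΔU = -13100 J.

-13100 J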